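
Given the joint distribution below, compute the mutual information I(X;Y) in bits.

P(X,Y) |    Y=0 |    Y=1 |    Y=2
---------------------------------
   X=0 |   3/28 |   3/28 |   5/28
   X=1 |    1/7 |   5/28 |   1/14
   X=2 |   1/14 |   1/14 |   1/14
0.0514 bits

Mutual information: I(X;Y) = H(X) + H(Y) - H(X,Y)

Marginals:
P(X) = (11/28, 11/28, 3/14), H(X) = 1.5353 bits
P(Y) = (9/28, 5/14, 9/28), H(Y) = 1.5831 bits

Joint entropy: H(X,Y) = 3.0670 bits

I(X;Y) = 1.5353 + 1.5831 - 3.0670 = 0.0514 bits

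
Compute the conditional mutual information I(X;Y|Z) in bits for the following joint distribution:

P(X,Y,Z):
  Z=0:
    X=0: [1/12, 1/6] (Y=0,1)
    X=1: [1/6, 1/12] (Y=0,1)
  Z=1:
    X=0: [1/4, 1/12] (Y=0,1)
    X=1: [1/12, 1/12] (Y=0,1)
0.0629 bits

Conditional mutual information: I(X;Y|Z) = H(X|Z) + H(Y|Z) - H(X,Y|Z)

H(Z) = 1.0000
H(X,Z) = 1.9591 → H(X|Z) = 0.9591
H(Y,Z) = 1.9591 → H(Y|Z) = 0.9591
H(X,Y,Z) = 2.8554 → H(X,Y|Z) = 1.8554

I(X;Y|Z) = 0.9591 + 0.9591 - 1.8554 = 0.0629 bits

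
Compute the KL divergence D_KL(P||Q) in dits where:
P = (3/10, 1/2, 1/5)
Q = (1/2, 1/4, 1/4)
0.0646 dits

KL divergence: D_KL(P||Q) = Σ p(x) log(p(x)/q(x))

Computing term by term:
  x=0: 3/10 × log_10[(3/10)/(1/2)] = 3/10 × -0.2218 = -0.0666
  x=1: 1/2 × log_10[(1/2)/(1/4)] = 1/2 × 0.3010 = 0.1505
  x=2: 1/5 × log_10[(1/5)/(1/4)] = 1/5 × -0.0969 = -0.0194

D_KL(P||Q) = 0.0646 dits

Note: KL divergence is always non-negative and equals 0 iff P = Q.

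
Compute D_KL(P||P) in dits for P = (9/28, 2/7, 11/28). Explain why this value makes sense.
0.0000 dits

KL divergence satisfies the Gibbs inequality: D_KL(P||Q) ≥ 0 for all distributions P, Q.

D_KL(P||Q) = Σ p(x) log(p(x)/q(x))
Each term is p(x) × log_10(p(x)/p(x)) = p(x) × log_10(1) = 0, so the sum is 0.
D_KL(P||Q) = 0.0000 dits

When P = Q, the KL divergence is exactly 0, as there is no 'divergence' between identical distributions.

This non-negativity is a fundamental property: relative entropy cannot be negative because it measures how different Q is from P.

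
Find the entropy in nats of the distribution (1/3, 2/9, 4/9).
1.0609 nats

Shannon entropy is H(X) = -Σ p(x) log p(x).

For P = (1/3, 2/9, 4/9):
H = -1/3 × log_e(1/3) -2/9 × log_e(2/9) -4/9 × log_e(4/9)
H = 1.0609 nats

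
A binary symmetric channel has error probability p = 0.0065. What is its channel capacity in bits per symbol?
0.9434 bits

For a binary symmetric channel (BSC) with error probability p:
Capacity C = 1 - H(p) bits per symbol

where H(p) = -p log₂(p) - (1-p) log₂(1-p) is the binary entropy function.

H(0.0065) = 0.0566 bits
C = 1 - 0.0566 = 0.9434 bits per symbol

This means we can reliably transmit up to 0.9434 bits of information per channel use.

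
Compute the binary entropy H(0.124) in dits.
0.1628 dits

The binary entropy function is:
H(p) = -p log(p) - (1-p) log(1-p)

H(0.124) = -0.124 × log_10(0.124) - 0.876 × log_10(0.876)
H(0.124) = 0.1628 dits

Note: Binary entropy is maximized at p=0.5 (H=1 bit) and minimized at p=0 or p=1 (H=0).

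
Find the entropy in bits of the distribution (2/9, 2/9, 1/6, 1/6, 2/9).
2.3083 bits

Shannon entropy is H(X) = -Σ p(x) log p(x).

For P = (2/9, 2/9, 1/6, 1/6, 2/9):
H = -2/9 × log_2(2/9) -2/9 × log_2(2/9) -1/6 × log_2(1/6) -1/6 × log_2(1/6) -2/9 × log_2(2/9)
H = 2.3083 bits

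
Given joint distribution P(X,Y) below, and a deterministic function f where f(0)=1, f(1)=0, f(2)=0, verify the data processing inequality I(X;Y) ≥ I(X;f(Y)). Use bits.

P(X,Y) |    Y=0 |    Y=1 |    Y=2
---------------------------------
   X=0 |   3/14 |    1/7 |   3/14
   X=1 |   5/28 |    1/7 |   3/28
I(X;Y) = 0.0138, I(X;f(Y)) = 0.0013, inequality holds: 0.0138 ≥ 0.0013

Data Processing Inequality: For any Markov chain X → Y → Z, we have I(X;Y) ≥ I(X;Z).

Here Z = f(Y) is a deterministic function of Y, forming X → Y → Z.

Original I(X;Y) = 0.0138 bits

After applying f:
P(X,Z) where Z=f(Y):
- P(X,Z=0) = P(X,Y=1) + P(X,Y=2)
- P(X,Z=1) = P(X,Y=0)

I(X;Z) = I(X;f(Y)) = 0.0013 bits

Verification: 0.0138 ≥ 0.0013 ✓

Information cannot be created by processing; the function f can only lose information about X.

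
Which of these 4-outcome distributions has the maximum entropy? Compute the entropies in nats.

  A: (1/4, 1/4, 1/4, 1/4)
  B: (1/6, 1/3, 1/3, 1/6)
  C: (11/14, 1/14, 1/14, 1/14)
A

For a discrete distribution over n outcomes, entropy is maximized by the uniform distribution.

Computing entropies:
H(A) = 1.3863 nats
H(B) = 1.3297 nats
H(C) = 0.7550 nats

The uniform distribution (where all probabilities equal 1/4) achieves the maximum entropy of log_e(4) = 1.3863 nats.

Distribution A has the highest entropy.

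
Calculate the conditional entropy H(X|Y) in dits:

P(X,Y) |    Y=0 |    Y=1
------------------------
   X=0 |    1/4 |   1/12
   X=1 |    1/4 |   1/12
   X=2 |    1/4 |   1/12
0.4771 dits

Using the chain rule: H(X|Y) = H(X,Y) - H(Y)

First, compute H(X,Y) = 0.7213 dits

Marginal P(Y) = (3/4, 1/4)
H(Y) = 0.2442 dits

H(X|Y) = H(X,Y) - H(Y) = 0.7213 - 0.2442 = 0.4771 dits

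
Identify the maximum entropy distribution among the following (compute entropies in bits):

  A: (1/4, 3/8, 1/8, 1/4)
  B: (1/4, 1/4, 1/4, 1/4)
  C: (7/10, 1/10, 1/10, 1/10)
B

For a discrete distribution over n outcomes, entropy is maximized by the uniform distribution.

Computing entropies:
H(A) = 1.9056 bits
H(B) = 2.0000 bits
H(C) = 1.3568 bits

The uniform distribution (where all probabilities equal 1/4) achieves the maximum entropy of log_2(4) = 2.0000 bits.

Distribution B has the highest entropy.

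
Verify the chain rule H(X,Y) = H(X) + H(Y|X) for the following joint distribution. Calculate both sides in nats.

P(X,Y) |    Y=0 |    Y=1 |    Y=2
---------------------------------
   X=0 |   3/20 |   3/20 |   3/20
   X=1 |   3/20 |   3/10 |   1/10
H(X,Y) = 1.7297, H(X) = 0.6881, H(Y|X) = 1.0416 (all in nats)

Chain rule: H(X,Y) = H(X) + H(Y|X)

Left side — joint entropy directly:
H(X,Y) = -Σ p(x,y) log p(x,y) = 1.7297 nats

Right side — compute H(Y|X) from the conditional distributions:
P(X) = (9/20, 11/20), so H(X) = 0.6881 nats
H(Y|X) = Σ_x P(X=x) · H(Y|X=x):
  P(Y|X=0) = (1/3, 1/3, 1/3), H(Y|X=0) = 1.0986, weight P(X=0) = 9/20
  P(Y|X=1) = (3/11, 6/11, 2/11), H(Y|X=1) = 0.9949, weight P(X=1) = 11/20
H(Y|X) = 1.0416 nats

H(X) + H(Y|X) = 0.6881 + 1.0416 = 1.7297 nats

Both sides equal 1.7297 nats. ✓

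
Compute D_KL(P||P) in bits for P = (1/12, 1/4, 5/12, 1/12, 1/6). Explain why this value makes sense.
0.0000 bits

KL divergence satisfies the Gibbs inequality: D_KL(P||Q) ≥ 0 for all distributions P, Q.

D_KL(P||Q) = Σ p(x) log(p(x)/q(x))
Each term is p(x) × log_2(p(x)/p(x)) = p(x) × log_2(1) = 0, so the sum is 0.
D_KL(P||Q) = 0.0000 bits

When P = Q, the KL divergence is exactly 0, as there is no 'divergence' between identical distributions.

This non-negativity is a fundamental property: relative entropy cannot be negative because it measures how different Q is from P.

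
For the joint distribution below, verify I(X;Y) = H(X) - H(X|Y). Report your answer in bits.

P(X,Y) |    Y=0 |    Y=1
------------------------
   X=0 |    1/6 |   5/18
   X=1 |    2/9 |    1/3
I(X;Y) = 0.0005 bits

Mutual information has multiple equivalent forms:
- I(X;Y) = H(X) - H(X|Y)
- I(X;Y) = H(Y) - H(Y|X)
- I(X;Y) = H(X) + H(Y) - H(X,Y)

Computing all quantities:
H(X) = 0.9911, H(Y) = 0.9641, H(X,Y) = 1.9547
H(X|Y) = 0.9906, H(Y|X) = 0.9636

Verification:
H(X) - H(X|Y) = 0.9911 - 0.9906 = 0.0005
H(Y) - H(Y|X) = 0.9641 - 0.9636 = 0.0005
H(X) + H(Y) - H(X,Y) = 0.9911 + 0.9641 - 1.9547 = 0.0005

All forms give I(X;Y) = 0.0005 bits. ✓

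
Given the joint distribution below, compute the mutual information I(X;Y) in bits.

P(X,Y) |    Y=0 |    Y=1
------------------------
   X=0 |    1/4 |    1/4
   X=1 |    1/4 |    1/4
0.0000 bits

Mutual information: I(X;Y) = H(X) + H(Y) - H(X,Y)

Marginals:
P(X) = (1/2, 1/2), H(X) = 1.0000 bits
P(Y) = (1/2, 1/2), H(Y) = 1.0000 bits

Joint entropy: H(X,Y) = 2.0000 bits

I(X;Y) = 1.0000 + 1.0000 - 2.0000 = 0.0000 bits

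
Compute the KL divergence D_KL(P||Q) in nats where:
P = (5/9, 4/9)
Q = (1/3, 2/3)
0.1036 nats

KL divergence: D_KL(P||Q) = Σ p(x) log(p(x)/q(x))

Computing term by term:
  x=0: 5/9 × log_e[(5/9)/(1/3)] = 5/9 × 0.5108 = 0.2838
  x=1: 4/9 × log_e[(4/9)/(2/3)] = 4/9 × -0.4055 = -0.1802

D_KL(P||Q) = 0.1036 nats

Note: KL divergence is always non-negative and equals 0 iff P = Q.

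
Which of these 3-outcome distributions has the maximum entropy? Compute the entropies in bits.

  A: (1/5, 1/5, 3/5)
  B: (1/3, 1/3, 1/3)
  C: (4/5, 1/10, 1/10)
B

For a discrete distribution over n outcomes, entropy is maximized by the uniform distribution.

Computing entropies:
H(A) = 1.3710 bits
H(B) = 1.5850 bits
H(C) = 0.9219 bits

The uniform distribution (where all probabilities equal 1/3) achieves the maximum entropy of log_2(3) = 1.5850 bits.

Distribution B has the highest entropy.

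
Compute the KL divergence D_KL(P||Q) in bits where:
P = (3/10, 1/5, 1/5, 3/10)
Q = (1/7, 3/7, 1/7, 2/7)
0.2194 bits

KL divergence: D_KL(P||Q) = Σ p(x) log(p(x)/q(x))

Computing term by term:
  x=0: 3/10 × log_2[(3/10)/(1/7)] = 3/10 × 1.0704 = 0.3211
  x=1: 1/5 × log_2[(1/5)/(3/7)] = 1/5 × -1.0995 = -0.2199
  x=2: 1/5 × log_2[(1/5)/(1/7)] = 1/5 × 0.4854 = 0.0971
  x=3: 3/10 × log_2[(3/10)/(2/7)] = 3/10 × 0.0704 = 0.0211

D_KL(P||Q) = 0.2194 bits

Note: KL divergence is always non-negative and equals 0 iff P = Q.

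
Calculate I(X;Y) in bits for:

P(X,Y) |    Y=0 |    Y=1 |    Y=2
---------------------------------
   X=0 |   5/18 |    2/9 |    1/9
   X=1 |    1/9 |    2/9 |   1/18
0.0309 bits

Mutual information: I(X;Y) = H(X) + H(Y) - H(X,Y)

Marginals:
P(X) = (11/18, 7/18), H(X) = 0.9641 bits
P(Y) = (7/18, 4/9, 1/6), H(Y) = 1.4807 bits

Joint entropy: H(X,Y) = 2.4138 bits

I(X;Y) = 0.9641 + 1.4807 - 2.4138 = 0.0309 bits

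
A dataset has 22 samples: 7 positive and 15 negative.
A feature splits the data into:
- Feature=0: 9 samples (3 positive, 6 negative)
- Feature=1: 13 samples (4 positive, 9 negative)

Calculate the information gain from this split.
0.0005 bits

Information Gain = H(Y) - H(Y|Feature)

Before split:
P(positive) = 7/22 = 0.3182
H(Y) = 0.9024 bits

After split:
Feature=0: H = 0.9183 bits (weight = 9/22)
Feature=1: H = 0.8905 bits (weight = 13/22)
H(Y|Feature) = (9/22)×0.9183 + (13/22)×0.8905 = 0.9019 bits

Information Gain = 0.9024 - 0.9019 = 0.0005 bits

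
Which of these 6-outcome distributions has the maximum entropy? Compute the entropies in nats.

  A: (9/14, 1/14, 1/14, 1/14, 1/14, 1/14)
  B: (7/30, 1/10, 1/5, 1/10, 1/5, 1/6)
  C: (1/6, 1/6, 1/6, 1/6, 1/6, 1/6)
C

For a discrete distribution over n outcomes, entropy is maximized by the uniform distribution.

Computing entropies:
H(A) = 1.2266 nats
H(B) = 1.7425 nats
H(C) = 1.7918 nats

The uniform distribution (where all probabilities equal 1/6) achieves the maximum entropy of log_e(6) = 1.7918 nats.

Distribution C has the highest entropy.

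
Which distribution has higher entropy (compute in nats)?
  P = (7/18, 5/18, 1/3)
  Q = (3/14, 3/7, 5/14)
P

Computing entropies in nats:
H(P) = 1.0893
H(Q) = 1.0609

Distribution P has higher entropy.

Intuition: The distribution closer to uniform (more spread out) has higher entropy.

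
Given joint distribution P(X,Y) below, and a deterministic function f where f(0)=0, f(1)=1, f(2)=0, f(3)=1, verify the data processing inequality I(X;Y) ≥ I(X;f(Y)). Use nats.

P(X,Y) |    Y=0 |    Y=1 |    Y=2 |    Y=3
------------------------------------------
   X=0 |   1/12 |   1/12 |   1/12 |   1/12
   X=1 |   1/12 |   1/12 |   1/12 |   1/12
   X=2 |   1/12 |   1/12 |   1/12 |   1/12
I(X;Y) = 0.0000, I(X;f(Y)) = 0.0000, inequality holds: 0.0000 ≥ 0.0000

Data Processing Inequality: For any Markov chain X → Y → Z, we have I(X;Y) ≥ I(X;Z).

Here Z = f(Y) is a deterministic function of Y, forming X → Y → Z.

Original I(X;Y) = 0.0000 nats

After applying f:
P(X,Z) where Z=f(Y):
- P(X,Z=0) = P(X,Y=0) + P(X,Y=2)
- P(X,Z=1) = P(X,Y=1) + P(X,Y=3)

I(X;Z) = I(X;f(Y)) = 0.0000 nats

Verification: 0.0000 ≥ 0.0000 ✓

Information cannot be created by processing; the function f can only lose information about X.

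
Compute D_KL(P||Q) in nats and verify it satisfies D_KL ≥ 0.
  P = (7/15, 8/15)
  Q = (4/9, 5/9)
0.0010 nats

KL divergence satisfies the Gibbs inequality: D_KL(P||Q) ≥ 0 for all distributions P, Q.

D_KL(P||Q) = Σ p(x) log(p(x)/q(x))
Term by term:
  x=0: 7/15 × log_e[(7/15)/(4/9)] = 0.0228
  x=1: 8/15 × log_e[(8/15)/(5/9)] = -0.0218
D_KL(P||Q) = 0.0010 nats

D_KL(P||Q) = 0.0010 ≥ 0 ✓

This non-negativity is a fundamental property: relative entropy cannot be negative because it measures how different Q is from P.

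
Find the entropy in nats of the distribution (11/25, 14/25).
0.6859 nats

Shannon entropy is H(X) = -Σ p(x) log p(x).

For P = (11/25, 14/25):
H = -11/25 × log_e(11/25) -14/25 × log_e(14/25)
H = 0.6859 nats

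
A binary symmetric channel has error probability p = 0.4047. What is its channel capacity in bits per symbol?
0.0264 bits

For a binary symmetric channel (BSC) with error probability p:
Capacity C = 1 - H(p) bits per symbol

where H(p) = -p log₂(p) - (1-p) log₂(1-p) is the binary entropy function.

H(0.4047) = 0.9736 bits
C = 1 - 0.9736 = 0.0264 bits per symbol

This means we can reliably transmit up to 0.0264 bits of information per channel use.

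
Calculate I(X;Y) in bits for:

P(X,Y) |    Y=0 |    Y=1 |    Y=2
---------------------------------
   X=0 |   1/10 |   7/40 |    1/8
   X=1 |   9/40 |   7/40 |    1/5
0.0191 bits

Mutual information: I(X;Y) = H(X) + H(Y) - H(X,Y)

Marginals:
P(X) = (2/5, 3/5), H(X) = 0.9710 bits
P(Y) = (13/40, 7/20, 13/40), H(Y) = 1.5841 bits

Joint entropy: H(X,Y) = 2.5359 bits

I(X;Y) = 0.9710 + 1.5841 - 2.5359 = 0.0191 bits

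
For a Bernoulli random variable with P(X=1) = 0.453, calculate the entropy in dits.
0.2991 dits

The binary entropy function is:
H(p) = -p log(p) - (1-p) log(1-p)

H(0.453) = -0.453 × log_10(0.453) - 0.547 × log_10(0.547)
H(0.453) = 0.2991 dits

Note: Binary entropy is maximized at p=0.5 (H=1 bit) and minimized at p=0 or p=1 (H=0).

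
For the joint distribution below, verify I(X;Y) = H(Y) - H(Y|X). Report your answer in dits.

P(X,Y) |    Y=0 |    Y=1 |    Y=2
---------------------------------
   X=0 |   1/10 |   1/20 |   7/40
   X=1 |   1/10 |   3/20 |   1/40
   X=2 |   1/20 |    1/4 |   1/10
I(X;Y) = 0.0587 dits

Mutual information has multiple equivalent forms:
- I(X;Y) = H(X) - H(X|Y)
- I(X;Y) = H(Y) - H(Y|X)
- I(X;Y) = H(X) + H(Y) - H(X,Y)

Computing all quantities:
H(X) = 0.4720, H(Y) = 0.4634, H(X,Y) = 0.8767
H(X|Y) = 0.4133, H(Y|X) = 0.4047

Verification:
H(X) - H(X|Y) = 0.4720 - 0.4133 = 0.0587
H(Y) - H(Y|X) = 0.4634 - 0.4047 = 0.0587
H(X) + H(Y) - H(X,Y) = 0.4720 + 0.4634 - 0.8767 = 0.0587

All forms give I(X;Y) = 0.0587 dits. ✓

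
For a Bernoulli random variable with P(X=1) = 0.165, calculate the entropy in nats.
0.4479 nats

The binary entropy function is:
H(p) = -p log(p) - (1-p) log(1-p)

H(0.165) = -0.165 × log_e(0.165) - 0.835 × log_e(0.835)
H(0.165) = 0.4479 nats

Note: Binary entropy is maximized at p=0.5 (H=1 bit) and minimized at p=0 or p=1 (H=0).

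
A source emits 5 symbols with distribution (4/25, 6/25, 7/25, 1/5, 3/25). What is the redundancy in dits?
0.0178 dits

Redundancy measures how far a source is from maximum entropy:
R = H_max - H(X)

Maximum entropy for 5 symbols: H_max = log_10(5) = 0.6990 dits
Actual entropy: H(X) = 0.6812 dits
Redundancy: R = 0.6990 - 0.6812 = 0.0178 dits

This redundancy represents potential for compression: the source could be compressed by 0.0178 dits per symbol.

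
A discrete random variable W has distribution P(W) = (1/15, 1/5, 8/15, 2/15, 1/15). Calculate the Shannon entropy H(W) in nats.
1.2869 nats

Shannon entropy is H(X) = -Σ p(x) log p(x).

For P = (1/15, 1/5, 8/15, 2/15, 1/15):
H = -1/15 × log_e(1/15) -1/5 × log_e(1/5) -8/15 × log_e(8/15) -2/15 × log_e(2/15) -1/15 × log_e(1/15)
H = 1.2869 nats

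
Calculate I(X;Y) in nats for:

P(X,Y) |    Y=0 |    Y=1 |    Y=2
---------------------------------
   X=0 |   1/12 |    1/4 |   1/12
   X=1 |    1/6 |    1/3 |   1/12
0.0062 nats

Mutual information: I(X;Y) = H(X) + H(Y) - H(X,Y)

Marginals:
P(X) = (5/12, 7/12), H(X) = 0.6792 nats
P(Y) = (1/4, 7/12, 1/6), H(Y) = 0.9596 nats

Joint entropy: H(X,Y) = 1.6326 nats

I(X;Y) = 0.6792 + 0.9596 - 1.6326 = 0.0062 nats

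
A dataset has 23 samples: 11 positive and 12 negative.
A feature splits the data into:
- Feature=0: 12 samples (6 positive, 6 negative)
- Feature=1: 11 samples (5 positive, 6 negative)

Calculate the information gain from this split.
0.0015 bits

Information Gain = H(Y) - H(Y|Feature)

Before split:
P(positive) = 11/23 = 0.4783
H(Y) = 0.9986 bits

After split:
Feature=0: H = 1.0000 bits (weight = 12/23)
Feature=1: H = 0.9940 bits (weight = 11/23)
H(Y|Feature) = (12/23)×1.0000 + (11/23)×0.9940 = 0.9971 bits

Information Gain = 0.9986 - 0.9971 = 0.0015 bits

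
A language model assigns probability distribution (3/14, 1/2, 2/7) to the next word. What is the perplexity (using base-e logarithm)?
2.8140

Perplexity is e^H (or exp(H) for natural log).

First, H = -Σ p log p = 1.0346 nats
Perplexity = e^1.0346 = 2.8140

Interpretation: The model's uncertainty is equivalent to choosing uniformly among 2.8 options.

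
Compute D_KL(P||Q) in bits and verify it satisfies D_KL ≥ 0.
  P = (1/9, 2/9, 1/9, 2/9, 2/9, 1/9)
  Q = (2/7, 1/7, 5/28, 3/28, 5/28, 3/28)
0.2240 bits

KL divergence satisfies the Gibbs inequality: D_KL(P||Q) ≥ 0 for all distributions P, Q.

D_KL(P||Q) = Σ p(x) log(p(x)/q(x))
Term by term:
  x=0: 1/9 × log_2[(1/9)/(2/7)] = -0.1514
  x=1: 2/9 × log_2[(2/9)/(1/7)] = 0.1417
  x=2: 1/9 × log_2[(1/9)/(5/28)] = -0.0761
  x=3: 2/9 × log_2[(2/9)/(3/28)] = 0.2339
  x=4: 2/9 × log_2[(2/9)/(5/28)] = 0.0701
  x=5: 1/9 × log_2[(1/9)/(3/28)] = 0.0058
D_KL(P||Q) = 0.2240 bits

D_KL(P||Q) = 0.2240 ≥ 0 ✓

This non-negativity is a fundamental property: relative entropy cannot be negative because it measures how different Q is from P.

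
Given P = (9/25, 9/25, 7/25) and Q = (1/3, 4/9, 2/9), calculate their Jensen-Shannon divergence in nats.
0.0041 nats

Jensen-Shannon divergence is:
JSD(P||Q) = 0.5 × D_KL(P||M) + 0.5 × D_KL(Q||M)
where M = 0.5 × (P + Q) is the mixture distribution.

M = 0.5 × (9/25, 9/25, 7/25) + 0.5 × (1/3, 4/9, 2/9) = (0.346667, 0.402222, 0.251111)

D_KL(P||M) = 0.0042 nats
D_KL(Q||M) = 0.0041 nats

JSD(P||Q) = 0.5 × 0.0042 + 0.5 × 0.0041 = 0.0041 nats

Unlike KL divergence, JSD is symmetric and bounded: 0 ≤ JSD ≤ log(2).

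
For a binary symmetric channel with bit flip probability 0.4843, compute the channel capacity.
0.0007 bits

For a binary symmetric channel (BSC) with error probability p:
Capacity C = 1 - H(p) bits per symbol

where H(p) = -p log₂(p) - (1-p) log₂(1-p) is the binary entropy function.

H(0.4843) = 0.9993 bits
C = 1 - 0.9993 = 0.0007 bits per symbol

This means we can reliably transmit up to 0.0007 bits of information per channel use.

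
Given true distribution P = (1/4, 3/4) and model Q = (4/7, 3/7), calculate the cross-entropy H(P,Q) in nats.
0.7754 nats

Cross-entropy: H(P,Q) = -Σ p(x) log q(x)

Alternatively: H(P,Q) = H(P) + D_KL(P||Q)
H(P) = 0.5623 nats
D_KL(P||Q) = 0.2130 nats

H(P,Q) = 0.5623 + 0.2130 = 0.7754 nats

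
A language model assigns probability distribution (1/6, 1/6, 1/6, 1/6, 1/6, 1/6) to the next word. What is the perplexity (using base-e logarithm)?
6.0000

Perplexity is e^H (or exp(H) for natural log).

First, H = -Σ p log p = 1.7918 nats
Perplexity = e^1.7918 = 6.0000

Interpretation: The model's uncertainty is equivalent to choosing uniformly among 6.0 options.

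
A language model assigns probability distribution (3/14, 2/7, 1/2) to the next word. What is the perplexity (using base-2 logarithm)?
2.8140

Perplexity is 2^H (or exp(H) for natural log).

First, H = -Σ p log p = 1.4926 bits
Perplexity = 2^1.4926 = 2.8140

Interpretation: The model's uncertainty is equivalent to choosing uniformly among 2.8 options.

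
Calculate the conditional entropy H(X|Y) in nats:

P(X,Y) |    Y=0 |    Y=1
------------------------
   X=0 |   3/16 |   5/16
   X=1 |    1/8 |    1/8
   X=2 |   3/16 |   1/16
0.9912 nats

Using the chain rule: H(X|Y) = H(X,Y) - H(Y)

First, compute H(X,Y) = 1.6844 nats

Marginal P(Y) = (1/2, 1/2)
H(Y) = 0.6931 nats

H(X|Y) = H(X,Y) - H(Y) = 1.6844 - 0.6931 = 0.9912 nats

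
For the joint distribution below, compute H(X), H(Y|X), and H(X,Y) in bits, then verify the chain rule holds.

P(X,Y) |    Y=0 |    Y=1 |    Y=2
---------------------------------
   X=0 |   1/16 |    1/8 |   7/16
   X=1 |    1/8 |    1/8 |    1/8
H(X,Y) = 2.2718, H(X) = 0.9544, H(Y|X) = 1.3173 (all in bits)

Chain rule: H(X,Y) = H(X) + H(Y|X)

Left side — joint entropy directly:
H(X,Y) = -Σ p(x,y) log p(x,y) = 2.2718 bits

Right side — compute H(Y|X) from the conditional distributions:
P(X) = (5/8, 3/8), so H(X) = 0.9544 bits
H(Y|X) = Σ_x P(X=x) · H(Y|X=x):
  P(Y|X=0) = (1/10, 1/5, 7/10), H(Y|X=0) = 1.1568, weight P(X=0) = 5/8
  P(Y|X=1) = (1/3, 1/3, 1/3), H(Y|X=1) = 1.5850, weight P(X=1) = 3/8
H(Y|X) = 1.3173 bits

H(X) + H(Y|X) = 0.9544 + 1.3173 = 2.2718 bits

Both sides equal 2.2718 bits. ✓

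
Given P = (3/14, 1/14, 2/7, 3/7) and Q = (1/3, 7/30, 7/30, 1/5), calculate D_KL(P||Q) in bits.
0.2961 bits

KL divergence: D_KL(P||Q) = Σ p(x) log(p(x)/q(x))

Computing term by term:
  x=0: 3/14 × log_2[(3/14)/(1/3)] = 3/14 × -0.6374 = -0.1366
  x=1: 1/14 × log_2[(1/14)/(7/30)] = 1/14 × -1.7078 = -0.1220
  x=2: 2/7 × log_2[(2/7)/(7/30)] = 2/7 × 0.2922 = 0.0835
  x=3: 3/7 × log_2[(3/7)/(1/5)] = 3/7 × 1.0995 = 0.4712

D_KL(P||Q) = 0.2961 bits

Note: KL divergence is always non-negative and equals 0 iff P = Q.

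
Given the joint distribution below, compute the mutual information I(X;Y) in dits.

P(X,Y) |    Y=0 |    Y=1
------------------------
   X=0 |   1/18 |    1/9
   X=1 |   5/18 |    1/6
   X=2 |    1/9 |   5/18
0.0235 dits

Mutual information: I(X;Y) = H(X) + H(Y) - H(X,Y)

Marginals:
P(X) = (1/6, 4/9, 7/18), H(X) = 0.4457 dits
P(Y) = (4/9, 5/9), H(Y) = 0.2983 dits

Joint entropy: H(X,Y) = 0.7205 dits

I(X;Y) = 0.4457 + 0.2983 - 0.7205 = 0.0235 dits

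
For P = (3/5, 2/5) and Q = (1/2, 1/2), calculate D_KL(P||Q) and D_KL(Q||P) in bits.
D_KL(P||Q) = 0.0290, D_KL(Q||P) = 0.0294

KL divergence is not symmetric: D_KL(P||Q) ≠ D_KL(Q||P) in general.

D_KL(P||Q) = 0.0290 bits
D_KL(Q||P) = 0.0294 bits

No, they are not equal!

This asymmetry is why KL divergence is not a true distance metric.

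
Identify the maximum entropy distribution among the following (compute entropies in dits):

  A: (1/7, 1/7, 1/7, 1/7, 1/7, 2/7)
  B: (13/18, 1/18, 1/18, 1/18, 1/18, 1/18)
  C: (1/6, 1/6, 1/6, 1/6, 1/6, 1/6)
C

For a discrete distribution over n outcomes, entropy is maximized by the uniform distribution.

Computing entropies:
H(A) = 0.7591 dits
H(B) = 0.4508 dits
H(C) = 0.7782 dits

The uniform distribution (where all probabilities equal 1/6) achieves the maximum entropy of log_10(6) = 0.7782 dits.

Distribution C has the highest entropy.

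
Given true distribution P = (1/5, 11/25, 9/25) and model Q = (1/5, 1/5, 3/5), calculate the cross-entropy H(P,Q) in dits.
0.5272 dits

Cross-entropy: H(P,Q) = -Σ p(x) log q(x)

Alternatively: H(P,Q) = H(P) + D_KL(P||Q)
H(P) = 0.4564 dits
D_KL(P||Q) = 0.0708 dits

H(P,Q) = 0.4564 + 0.0708 = 0.5272 dits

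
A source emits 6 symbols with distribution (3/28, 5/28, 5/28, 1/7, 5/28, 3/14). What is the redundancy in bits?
0.0309 bits

Redundancy measures how far a source is from maximum entropy:
R = H_max - H(X)

Maximum entropy for 6 symbols: H_max = log_2(6) = 2.5850 bits
Actual entropy: H(X) = 2.5540 bits
Redundancy: R = 2.5850 - 2.5540 = 0.0309 bits

This redundancy represents potential for compression: the source could be compressed by 0.0309 bits per symbol.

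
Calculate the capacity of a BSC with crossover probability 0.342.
0.0733 bits

For a binary symmetric channel (BSC) with error probability p:
Capacity C = 1 - H(p) bits per symbol

where H(p) = -p log₂(p) - (1-p) log₂(1-p) is the binary entropy function.

H(0.342) = 0.9267 bits
C = 1 - 0.9267 = 0.0733 bits per symbol

This means we can reliably transmit up to 0.0733 bits of information per channel use.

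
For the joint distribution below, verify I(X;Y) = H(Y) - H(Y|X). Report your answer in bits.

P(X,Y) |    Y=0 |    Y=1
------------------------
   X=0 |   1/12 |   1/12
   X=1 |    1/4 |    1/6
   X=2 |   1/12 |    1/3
I(X;Y) = 0.1078 bits

Mutual information has multiple equivalent forms:
- I(X;Y) = H(X) - H(X|Y)
- I(X;Y) = H(Y) - H(Y|X)
- I(X;Y) = H(X) + H(Y) - H(X,Y)

Computing all quantities:
H(X) = 1.4834, H(Y) = 0.9799, H(X,Y) = 2.3554
H(X|Y) = 1.3755, H(Y|X) = 0.8720

Verification:
H(X) - H(X|Y) = 1.4834 - 1.3755 = 0.1078
H(Y) - H(Y|X) = 0.9799 - 0.8720 = 0.1078
H(X) + H(Y) - H(X,Y) = 1.4834 + 0.9799 - 2.3554 = 0.1078

All forms give I(X;Y) = 0.1078 bits. ✓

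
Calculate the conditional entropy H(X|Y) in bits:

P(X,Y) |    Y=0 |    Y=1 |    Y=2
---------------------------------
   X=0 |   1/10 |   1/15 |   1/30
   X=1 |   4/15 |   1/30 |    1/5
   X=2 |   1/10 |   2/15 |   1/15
1.3488 bits

Using the chain rule: H(X|Y) = H(X,Y) - H(Y)

First, compute H(X,Y) = 2.8729 bits

Marginal P(Y) = (7/15, 7/30, 3/10)
H(Y) = 1.5241 bits

H(X|Y) = H(X,Y) - H(Y) = 2.8729 - 1.5241 = 1.3488 bits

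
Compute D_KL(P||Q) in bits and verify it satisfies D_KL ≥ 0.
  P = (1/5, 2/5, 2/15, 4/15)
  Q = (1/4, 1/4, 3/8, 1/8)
0.2994 bits

KL divergence satisfies the Gibbs inequality: D_KL(P||Q) ≥ 0 for all distributions P, Q.

D_KL(P||Q) = Σ p(x) log(p(x)/q(x))
Term by term:
  x=0: 1/5 × log_2[(1/5)/(1/4)] = -0.0644
  x=1: 2/5 × log_2[(2/5)/(1/4)] = 0.2712
  x=2: 2/15 × log_2[(2/15)/(3/8)] = -0.1989
  x=3: 4/15 × log_2[(4/15)/(1/8)] = 0.2915
D_KL(P||Q) = 0.2994 bits

D_KL(P||Q) = 0.2994 ≥ 0 ✓

This non-negativity is a fundamental property: relative entropy cannot be negative because it measures how different Q is from P.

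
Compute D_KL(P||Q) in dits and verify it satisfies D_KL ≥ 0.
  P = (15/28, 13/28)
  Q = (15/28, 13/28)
0.0000 dits

KL divergence satisfies the Gibbs inequality: D_KL(P||Q) ≥ 0 for all distributions P, Q.

D_KL(P||Q) = Σ p(x) log(p(x)/q(x))
Term by term:
  x=0: 15/28 × log_10[(15/28)/(15/28)] = 0.0000
  x=1: 13/28 × log_10[(13/28)/(13/28)] = 0.0000
D_KL(P||Q) = 0.0000 dits

D_KL(P||Q) = 0.0000 ≥ 0 ✓

This non-negativity is a fundamental property: relative entropy cannot be negative because it measures how different Q is from P.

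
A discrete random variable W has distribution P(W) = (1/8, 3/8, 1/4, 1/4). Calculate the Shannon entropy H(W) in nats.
1.3209 nats

Shannon entropy is H(X) = -Σ p(x) log p(x).

For P = (1/8, 3/8, 1/4, 1/4):
H = -1/8 × log_e(1/8) -3/8 × log_e(3/8) -1/4 × log_e(1/4) -1/4 × log_e(1/4)
H = 1.3209 nats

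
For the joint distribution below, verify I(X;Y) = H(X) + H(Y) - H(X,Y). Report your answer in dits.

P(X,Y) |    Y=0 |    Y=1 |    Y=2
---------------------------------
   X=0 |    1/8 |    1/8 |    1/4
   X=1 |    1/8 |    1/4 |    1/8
I(X;Y) = 0.0184 dits

Mutual information has multiple equivalent forms:
- I(X;Y) = H(X) - H(X|Y)
- I(X;Y) = H(Y) - H(Y|X)
- I(X;Y) = H(X) + H(Y) - H(X,Y)

Computing all quantities:
H(X) = 0.3010, H(Y) = 0.4700, H(X,Y) = 0.7526
H(X|Y) = 0.2826, H(Y|X) = 0.4515

Verification:
H(X) - H(X|Y) = 0.3010 - 0.2826 = 0.0184
H(Y) - H(Y|X) = 0.4700 - 0.4515 = 0.0184
H(X) + H(Y) - H(X,Y) = 0.3010 + 0.4700 - 0.7526 = 0.0184

All forms give I(X;Y) = 0.0184 dits. ✓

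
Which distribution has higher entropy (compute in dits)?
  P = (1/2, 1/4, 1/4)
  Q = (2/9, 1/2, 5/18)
P

Computing entropies in dits:
H(P) = 0.4515
H(Q) = 0.4502

Distribution P has higher entropy.

Intuition: The distribution closer to uniform (more spread out) has higher entropy.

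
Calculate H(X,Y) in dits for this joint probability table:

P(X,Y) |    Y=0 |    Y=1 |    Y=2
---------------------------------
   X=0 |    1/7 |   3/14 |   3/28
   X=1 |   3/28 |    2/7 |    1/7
0.7481 dits

Joint entropy is H(X,Y) = -Σ_{x,y} p(x,y) log p(x,y).

Summing over all non-zero entries:
H(X,Y) = -[1/7·log_10(1/7) + 3/14·log_10(3/14) + 3/28·log_10(3/28) + 3/28·log_10(3/28) + 2/7·log_10(2/7) + 1/7·log_10(1/7)]
H(X,Y) = 0.7481 dits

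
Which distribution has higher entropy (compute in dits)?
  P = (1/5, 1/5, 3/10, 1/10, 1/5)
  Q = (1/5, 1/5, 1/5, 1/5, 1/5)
Q

Computing entropies in dits:
H(P) = 0.6762
H(Q) = 0.6990

Distribution Q has higher entropy.

Intuition: The distribution closer to uniform (more spread out) has higher entropy.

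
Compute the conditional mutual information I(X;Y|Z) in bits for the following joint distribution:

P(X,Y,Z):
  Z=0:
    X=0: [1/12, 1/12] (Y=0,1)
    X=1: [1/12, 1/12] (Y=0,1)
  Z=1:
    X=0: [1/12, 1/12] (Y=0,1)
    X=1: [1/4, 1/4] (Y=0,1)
0.0000 bits

Conditional mutual information: I(X;Y|Z) = H(X|Z) + H(Y|Z) - H(X,Y|Z)

H(Z) = 0.9183
H(X,Z) = 1.7925 → H(X|Z) = 0.8742
H(Y,Z) = 1.9183 → H(Y|Z) = 1.0000
H(X,Y,Z) = 2.7925 → H(X,Y|Z) = 1.8742

I(X;Y|Z) = 0.8742 + 1.0000 - 1.8742 = 0.0000 bits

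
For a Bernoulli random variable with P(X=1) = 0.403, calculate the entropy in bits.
0.9727 bits

The binary entropy function is:
H(p) = -p log(p) - (1-p) log(1-p)

H(0.403) = -0.403 × log_2(0.403) - 0.597 × log_2(0.597)
H(0.403) = 0.9727 bits

Note: Binary entropy is maximized at p=0.5 (H=1 bit) and minimized at p=0 or p=1 (H=0).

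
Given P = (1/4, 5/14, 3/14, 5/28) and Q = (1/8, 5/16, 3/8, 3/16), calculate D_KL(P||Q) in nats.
0.0923 nats

KL divergence: D_KL(P||Q) = Σ p(x) log(p(x)/q(x))

Computing term by term:
  x=0: 1/4 × log_e[(1/4)/(1/8)] = 1/4 × 0.6931 = 0.1733
  x=1: 5/14 × log_e[(5/14)/(5/16)] = 5/14 × 0.1335 = 0.0477
  x=2: 3/14 × log_e[(3/14)/(3/8)] = 3/14 × -0.5596 = -0.1199
  x=3: 5/28 × log_e[(5/28)/(3/16)] = 5/28 × -0.0488 = -0.0087

D_KL(P||Q) = 0.0923 nats

Note: KL divergence is always non-negative and equals 0 iff P = Q.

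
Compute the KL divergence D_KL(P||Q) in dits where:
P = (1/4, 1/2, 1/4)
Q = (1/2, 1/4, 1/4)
0.0753 dits

KL divergence: D_KL(P||Q) = Σ p(x) log(p(x)/q(x))

Computing term by term:
  x=0: 1/4 × log_10[(1/4)/(1/2)] = 1/4 × -0.3010 = -0.0753
  x=1: 1/2 × log_10[(1/2)/(1/4)] = 1/2 × 0.3010 = 0.1505
  x=2: 1/4 × log_10[(1/4)/(1/4)] = 1/4 × 0.0000 = 0.0000

D_KL(P||Q) = 0.0753 dits

Note: KL divergence is always non-negative and equals 0 iff P = Q.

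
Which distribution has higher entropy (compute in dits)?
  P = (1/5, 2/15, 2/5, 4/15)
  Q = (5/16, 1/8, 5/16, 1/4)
Q

Computing entropies in dits:
H(P) = 0.5687
H(Q) = 0.5791

Distribution Q has higher entropy.

Intuition: The distribution closer to uniform (more spread out) has higher entropy.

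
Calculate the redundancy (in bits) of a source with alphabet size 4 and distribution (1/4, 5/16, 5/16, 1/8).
0.0762 bits

Redundancy measures how far a source is from maximum entropy:
R = H_max - H(X)

Maximum entropy for 4 symbols: H_max = log_2(4) = 2.0000 bits
Actual entropy: H(X) = 1.9238 bits
Redundancy: R = 2.0000 - 1.9238 = 0.0762 bits

This redundancy represents potential for compression: the source could be compressed by 0.0762 bits per symbol.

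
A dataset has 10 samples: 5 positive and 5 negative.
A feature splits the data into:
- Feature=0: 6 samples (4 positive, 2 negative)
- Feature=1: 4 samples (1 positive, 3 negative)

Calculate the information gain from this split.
0.1245 bits

Information Gain = H(Y) - H(Y|Feature)

Before split:
P(positive) = 5/10 = 0.5000
H(Y) = 1.0000 bits

After split:
Feature=0: H = 0.9183 bits (weight = 6/10)
Feature=1: H = 0.8113 bits (weight = 4/10)
H(Y|Feature) = (6/10)×0.9183 + (4/10)×0.8113 = 0.8755 bits

Information Gain = 1.0000 - 0.8755 = 0.1245 bits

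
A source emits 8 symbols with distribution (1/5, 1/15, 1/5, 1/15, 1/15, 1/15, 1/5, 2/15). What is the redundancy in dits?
0.0534 dits

Redundancy measures how far a source is from maximum entropy:
R = H_max - H(X)

Maximum entropy for 8 symbols: H_max = log_10(8) = 0.9031 dits
Actual entropy: H(X) = 0.8497 dits
Redundancy: R = 0.9031 - 0.8497 = 0.0534 dits

This redundancy represents potential for compression: the source could be compressed by 0.0534 dits per symbol.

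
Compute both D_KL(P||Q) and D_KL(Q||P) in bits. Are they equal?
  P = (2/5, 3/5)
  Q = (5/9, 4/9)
D_KL(P||Q) = 0.0702, D_KL(Q||P) = 0.0709

KL divergence is not symmetric: D_KL(P||Q) ≠ D_KL(Q||P) in general.

D_KL(P||Q) = 0.0702 bits
D_KL(Q||P) = 0.0709 bits

No, they are not equal!

This asymmetry is why KL divergence is not a true distance metric.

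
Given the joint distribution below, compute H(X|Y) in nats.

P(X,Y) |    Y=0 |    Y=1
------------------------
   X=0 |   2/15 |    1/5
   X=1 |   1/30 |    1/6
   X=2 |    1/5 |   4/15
1.0197 nats

Using the chain rule: H(X|Y) = H(X,Y) - H(Y)

First, compute H(X,Y) = 1.6769 nats

Marginal P(Y) = (11/30, 19/30)
H(Y) = 0.6572 nats

H(X|Y) = H(X,Y) - H(Y) = 1.6769 - 0.6572 = 1.0197 nats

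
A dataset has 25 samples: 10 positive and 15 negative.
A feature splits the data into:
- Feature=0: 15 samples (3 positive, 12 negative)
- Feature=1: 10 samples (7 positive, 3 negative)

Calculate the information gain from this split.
0.1853 bits

Information Gain = H(Y) - H(Y|Feature)

Before split:
P(positive) = 10/25 = 0.4000
H(Y) = 0.9710 bits

After split:
Feature=0: H = 0.7219 bits (weight = 15/25)
Feature=1: H = 0.8813 bits (weight = 10/25)
H(Y|Feature) = (15/25)×0.7219 + (10/25)×0.8813 = 0.7857 bits

Information Gain = 0.9710 - 0.7857 = 0.1853 bits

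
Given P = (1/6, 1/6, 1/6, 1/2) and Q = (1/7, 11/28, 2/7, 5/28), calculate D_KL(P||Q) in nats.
0.3078 nats

KL divergence: D_KL(P||Q) = Σ p(x) log(p(x)/q(x))

Computing term by term:
  x=0: 1/6 × log_e[(1/6)/(1/7)] = 1/6 × 0.1542 = 0.0257
  x=1: 1/6 × log_e[(1/6)/(11/28)] = 1/6 × -0.8575 = -0.1429
  x=2: 1/6 × log_e[(1/6)/(2/7)] = 1/6 × -0.5390 = -0.0898
  x=3: 1/2 × log_e[(1/2)/(5/28)] = 1/2 × 1.0296 = 0.5148

D_KL(P||Q) = 0.3078 nats

Note: KL divergence is always non-negative and equals 0 iff P = Q.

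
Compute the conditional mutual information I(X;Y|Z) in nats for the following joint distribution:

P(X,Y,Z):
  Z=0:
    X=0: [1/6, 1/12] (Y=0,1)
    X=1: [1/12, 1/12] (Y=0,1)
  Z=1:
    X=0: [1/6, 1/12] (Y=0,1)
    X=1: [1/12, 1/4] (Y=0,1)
0.0576 nats

Conditional mutual information: I(X;Y|Z) = H(X|Z) + H(Y|Z) - H(X,Y|Z)

H(Z) = 0.6792
H(X,Z) = 1.3580 → H(X|Z) = 0.6788
H(Y,Z) = 1.3580 → H(Y|Z) = 0.6788
H(X,Y,Z) = 1.9792 → H(X,Y|Z) = 1.3000

I(X;Y|Z) = 0.6788 + 0.6788 - 1.3000 = 0.0576 nats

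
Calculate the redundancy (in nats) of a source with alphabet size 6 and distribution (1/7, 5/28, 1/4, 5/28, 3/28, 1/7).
0.0346 nats

Redundancy measures how far a source is from maximum entropy:
R = H_max - H(X)

Maximum entropy for 6 symbols: H_max = log_e(6) = 1.7918 nats
Actual entropy: H(X) = 1.7571 nats
Redundancy: R = 1.7918 - 1.7571 = 0.0346 nats

This redundancy represents potential for compression: the source could be compressed by 0.0346 nats per symbol.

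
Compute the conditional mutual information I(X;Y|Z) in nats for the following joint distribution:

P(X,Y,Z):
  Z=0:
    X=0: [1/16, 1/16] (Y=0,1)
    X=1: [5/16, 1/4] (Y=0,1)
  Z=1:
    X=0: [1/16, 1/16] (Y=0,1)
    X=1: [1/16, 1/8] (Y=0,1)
0.0050 nats

Conditional mutual information: I(X;Y|Z) = H(X|Z) + H(Y|Z) - H(X,Y|Z)

H(Z) = 0.6211
H(X,Z) = 1.1574 → H(X|Z) = 0.5363
H(Y,Z) = 1.3051 → H(Y|Z) = 0.6840
H(X,Y,Z) = 1.8364 → H(X,Y|Z) = 1.2153

I(X;Y|Z) = 0.5363 + 0.6840 - 1.2153 = 0.0050 nats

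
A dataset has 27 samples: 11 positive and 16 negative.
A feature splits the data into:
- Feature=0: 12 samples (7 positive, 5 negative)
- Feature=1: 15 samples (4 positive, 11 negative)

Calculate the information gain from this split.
0.0748 bits

Information Gain = H(Y) - H(Y|Feature)

Before split:
P(positive) = 11/27 = 0.4074
H(Y) = 0.9751 bits

After split:
Feature=0: H = 0.9799 bits (weight = 12/27)
Feature=1: H = 0.8366 bits (weight = 15/27)
H(Y|Feature) = (12/27)×0.9799 + (15/27)×0.8366 = 0.9003 bits

Information Gain = 0.9751 - 0.9003 = 0.0748 bits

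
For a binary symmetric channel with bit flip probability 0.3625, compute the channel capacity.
0.0553 bits

For a binary symmetric channel (BSC) with error probability p:
Capacity C = 1 - H(p) bits per symbol

where H(p) = -p log₂(p) - (1-p) log₂(1-p) is the binary entropy function.

H(0.3625) = 0.9447 bits
C = 1 - 0.9447 = 0.0553 bits per symbol

This means we can reliably transmit up to 0.0553 bits of information per channel use.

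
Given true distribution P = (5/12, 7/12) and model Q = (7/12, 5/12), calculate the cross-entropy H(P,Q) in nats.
0.7353 nats

Cross-entropy: H(P,Q) = -Σ p(x) log q(x)

Alternatively: H(P,Q) = H(P) + D_KL(P||Q)
H(P) = 0.6792 nats
D_KL(P||Q) = 0.0561 nats

H(P,Q) = 0.6792 + 0.0561 = 0.7353 nats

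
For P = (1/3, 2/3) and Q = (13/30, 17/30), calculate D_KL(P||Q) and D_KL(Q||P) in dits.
D_KL(P||Q) = 0.0091, D_KL(Q||P) = 0.0094

KL divergence is not symmetric: D_KL(P||Q) ≠ D_KL(Q||P) in general.

D_KL(P||Q) = 0.0091 dits
D_KL(Q||P) = 0.0094 dits

No, they are not equal!

This asymmetry is why KL divergence is not a true distance metric.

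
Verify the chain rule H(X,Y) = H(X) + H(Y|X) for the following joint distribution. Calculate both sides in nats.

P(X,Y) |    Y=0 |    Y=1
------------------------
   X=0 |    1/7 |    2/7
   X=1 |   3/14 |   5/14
H(X,Y) = 1.3337, H(X) = 0.6829, H(Y|X) = 0.6508 (all in nats)

Chain rule: H(X,Y) = H(X) + H(Y|X)

Left side — joint entropy directly:
H(X,Y) = -Σ p(x,y) log p(x,y) = 1.3337 nats

Right side — compute H(Y|X) from the conditional distributions:
P(X) = (3/7, 4/7), so H(X) = 0.6829 nats
H(Y|X) = Σ_x P(X=x) · H(Y|X=x):
  P(Y|X=0) = (1/3, 2/3), H(Y|X=0) = 0.6365, weight P(X=0) = 3/7
  P(Y|X=1) = (3/8, 5/8), H(Y|X=1) = 0.6616, weight P(X=1) = 4/7
H(Y|X) = 0.6508 nats

H(X) + H(Y|X) = 0.6829 + 0.6508 = 1.3337 nats

Both sides equal 1.3337 nats. ✓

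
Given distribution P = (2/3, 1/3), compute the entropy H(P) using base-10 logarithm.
0.2764 dits

Shannon entropy is H(X) = -Σ p(x) log p(x).

For P = (2/3, 1/3):
H = -2/3 × log_10(2/3) -1/3 × log_10(1/3)
H = 0.2764 dits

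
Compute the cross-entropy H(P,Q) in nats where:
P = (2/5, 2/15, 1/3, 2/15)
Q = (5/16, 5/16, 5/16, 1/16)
1.3777 nats

Cross-entropy: H(P,Q) = -Σ p(x) log q(x)

Alternatively: H(P,Q) = H(P) + D_KL(P||Q)
H(P) = 1.2700 nats
D_KL(P||Q) = 0.1077 nats

H(P,Q) = 1.2700 + 0.1077 = 1.3777 nats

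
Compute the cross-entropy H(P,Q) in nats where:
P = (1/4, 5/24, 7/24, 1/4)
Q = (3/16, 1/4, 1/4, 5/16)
1.4024 nats

Cross-entropy: H(P,Q) = -Σ p(x) log q(x)

Alternatively: H(P,Q) = H(P) + D_KL(P||Q)
H(P) = 1.3793 nats
D_KL(P||Q) = 0.0231 nats

H(P,Q) = 1.3793 + 0.0231 = 1.4024 nats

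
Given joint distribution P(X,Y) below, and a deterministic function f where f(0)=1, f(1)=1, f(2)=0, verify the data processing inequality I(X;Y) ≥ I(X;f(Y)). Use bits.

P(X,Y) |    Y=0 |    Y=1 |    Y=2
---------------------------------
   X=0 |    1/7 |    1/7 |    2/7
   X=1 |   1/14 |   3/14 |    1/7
I(X;Y) = 0.0481, I(X;f(Y)) = 0.0202, inequality holds: 0.0481 ≥ 0.0202

Data Processing Inequality: For any Markov chain X → Y → Z, we have I(X;Y) ≥ I(X;Z).

Here Z = f(Y) is a deterministic function of Y, forming X → Y → Z.

Original I(X;Y) = 0.0481 bits

After applying f:
P(X,Z) where Z=f(Y):
- P(X,Z=0) = P(X,Y=2)
- P(X,Z=1) = P(X,Y=0) + P(X,Y=1)

I(X;Z) = I(X;f(Y)) = 0.0202 bits

Verification: 0.0481 ≥ 0.0202 ✓

Information cannot be created by processing; the function f can only lose information about X.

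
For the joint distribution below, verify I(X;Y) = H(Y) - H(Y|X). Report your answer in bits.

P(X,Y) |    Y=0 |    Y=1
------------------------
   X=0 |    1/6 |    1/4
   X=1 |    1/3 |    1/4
I(X;Y) = 0.0207 bits

Mutual information has multiple equivalent forms:
- I(X;Y) = H(X) - H(X|Y)
- I(X;Y) = H(Y) - H(Y|X)
- I(X;Y) = H(X) + H(Y) - H(X,Y)

Computing all quantities:
H(X) = 0.9799, H(Y) = 1.0000, H(X,Y) = 1.9591
H(X|Y) = 0.9591, H(Y|X) = 0.9793

Verification:
H(X) - H(X|Y) = 0.9799 - 0.9591 = 0.0207
H(Y) - H(Y|X) = 1.0000 - 0.9793 = 0.0207
H(X) + H(Y) - H(X,Y) = 0.9799 + 1.0000 - 1.9591 = 0.0207

All forms give I(X;Y) = 0.0207 bits. ✓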